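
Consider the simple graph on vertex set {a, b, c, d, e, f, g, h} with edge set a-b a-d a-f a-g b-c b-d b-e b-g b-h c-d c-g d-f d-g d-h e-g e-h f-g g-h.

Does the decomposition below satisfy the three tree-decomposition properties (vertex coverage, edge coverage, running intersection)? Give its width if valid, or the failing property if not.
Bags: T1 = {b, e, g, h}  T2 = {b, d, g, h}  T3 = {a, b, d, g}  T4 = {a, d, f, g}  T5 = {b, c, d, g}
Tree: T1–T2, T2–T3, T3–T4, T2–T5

Yes; width 3.

Every vertex of G appears in some bag (union = {a, b, c, d, e, f, g, h}); every edge is covered by a bag; and for each vertex v the set of bags containing v is connected in the bag tree. The decomposition is therefore valid. The largest bag has 4 vertices, so the width is 3.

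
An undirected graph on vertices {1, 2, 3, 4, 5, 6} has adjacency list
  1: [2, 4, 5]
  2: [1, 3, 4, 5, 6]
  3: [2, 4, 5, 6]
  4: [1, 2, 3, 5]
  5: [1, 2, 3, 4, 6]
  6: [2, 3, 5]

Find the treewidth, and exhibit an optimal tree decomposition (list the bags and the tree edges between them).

The largest bag has 4 vertices, giving width 3; this decomposition certifies tw(G) ≤ 3. Conversely, {1, 2, 4, 5} is a clique of size 4, and the vertices of any clique must share a bag in every tree decomposition; so some bag has ≥ 4 vertices and tw(G) ≥ 3. Therefore the treewidth is 3.

Treewidth 3.
One such decomposition:
Bags: B1 = {2, 3, 4, 5}  B2 = {2, 3, 5, 6}  B3 = {1, 2, 4, 5}
Tree: B1–B2, B1–B3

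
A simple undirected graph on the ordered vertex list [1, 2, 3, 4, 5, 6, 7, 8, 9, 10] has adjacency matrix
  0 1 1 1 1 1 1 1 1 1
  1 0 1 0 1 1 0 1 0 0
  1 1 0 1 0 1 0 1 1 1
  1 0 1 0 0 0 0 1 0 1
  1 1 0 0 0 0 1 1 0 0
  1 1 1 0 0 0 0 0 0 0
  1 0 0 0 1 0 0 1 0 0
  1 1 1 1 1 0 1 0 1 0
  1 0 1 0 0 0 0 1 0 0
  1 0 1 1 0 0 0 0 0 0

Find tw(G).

3

A width-3 tree decomposition is:
Bags: B1 = {1, 3, 4, 8}  B2 = {1, 2, 3, 8}  B3 = {1, 2, 5, 8}  B4 = {1, 2, 3, 6}  B5 = {1, 5, 7, 8}  B6 = {1, 3, 4, 10}  B7 = {1, 3, 8, 9}
Tree: B1–B2, B2–B3, B2–B4, B3–B5, B1–B6, B1–B7
Every bag has size at most 4, so the width is 4 − 1 = 3 and tw(G) ≤ 3. On the other hand G contains the 4-clique {1, 3, 8, 9}. A clique must lie in a single bag of any decomposition, so no decomposition can have width below 3. Therefore the treewidth is 3.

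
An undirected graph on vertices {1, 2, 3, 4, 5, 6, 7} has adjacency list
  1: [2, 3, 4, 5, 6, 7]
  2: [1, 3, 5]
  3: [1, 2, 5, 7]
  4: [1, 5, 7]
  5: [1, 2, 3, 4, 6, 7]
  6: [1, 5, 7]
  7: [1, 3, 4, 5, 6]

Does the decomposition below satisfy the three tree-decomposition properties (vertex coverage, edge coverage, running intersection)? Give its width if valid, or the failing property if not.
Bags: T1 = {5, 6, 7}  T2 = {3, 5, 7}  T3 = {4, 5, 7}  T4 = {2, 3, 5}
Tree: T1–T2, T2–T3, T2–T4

No — vertex 1 appears in no bag.

A tree decomposition must satisfy three properties: every vertex lies in some bag; for every edge, both endpoints lie together in some bag; and for every vertex, the bags containing it form a connected subtree. Here vertex 1 appears in no bag, so the decomposition is invalid.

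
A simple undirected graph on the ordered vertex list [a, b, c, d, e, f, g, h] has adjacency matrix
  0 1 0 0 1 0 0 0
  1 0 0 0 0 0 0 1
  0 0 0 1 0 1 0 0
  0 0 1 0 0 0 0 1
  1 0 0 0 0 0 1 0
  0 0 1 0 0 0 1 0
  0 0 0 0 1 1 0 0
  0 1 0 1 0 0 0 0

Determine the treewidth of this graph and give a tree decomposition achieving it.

Each bag holds 3 vertices, so the decomposition has width 2, which upper-bounds the treewidth. Since f–g–e–a–b–h–d–c–f is a cycle in G, G is not acyclic. Forests are exactly the graphs of treewidth ≤ 1, so tw(G) ≥ 2. The upper and lower bounds meet at 2, so that is the treewidth.

Treewidth 2.
One optimal decomposition is:
Bags: B1 = {e, f, g}  B2 = {a, e, f}  B3 = {a, b, f}  B4 = {b, f, h}  B5 = {d, f, h}  B6 = {c, d, f}
Tree: B1–B2, B2–B3, B3–B4, B4–B5, B5–B6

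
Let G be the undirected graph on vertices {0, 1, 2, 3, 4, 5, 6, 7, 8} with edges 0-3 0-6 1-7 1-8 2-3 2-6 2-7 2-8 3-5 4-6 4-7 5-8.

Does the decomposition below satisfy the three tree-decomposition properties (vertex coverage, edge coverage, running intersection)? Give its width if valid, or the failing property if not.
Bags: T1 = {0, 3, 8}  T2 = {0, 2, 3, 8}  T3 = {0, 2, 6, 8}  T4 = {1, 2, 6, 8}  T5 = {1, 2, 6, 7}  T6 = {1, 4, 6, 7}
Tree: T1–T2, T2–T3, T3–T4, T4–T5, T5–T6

No — vertex 5 appears in no bag.

A tree decomposition must satisfy three properties: every vertex lies in some bag; for every edge, both endpoints lie together in some bag; and for every vertex, the bags containing it form a connected subtree. Here vertex 5 appears in no bag, so the decomposition is invalid.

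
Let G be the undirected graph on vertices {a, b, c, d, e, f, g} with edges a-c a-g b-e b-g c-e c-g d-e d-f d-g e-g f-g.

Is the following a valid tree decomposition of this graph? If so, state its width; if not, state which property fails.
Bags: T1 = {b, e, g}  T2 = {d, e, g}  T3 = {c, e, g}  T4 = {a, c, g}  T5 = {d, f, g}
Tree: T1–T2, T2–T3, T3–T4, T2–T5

Yes; width 2.

Checking the three conditions: (i) the bags cover all of {a, b, c, d, e, f, g}; (ii) for each edge, some bag contains both endpoints; (iii) the bags containing any fixed vertex form a subtree. All hold, so the decomposition is valid with width 3 − 1 = 2.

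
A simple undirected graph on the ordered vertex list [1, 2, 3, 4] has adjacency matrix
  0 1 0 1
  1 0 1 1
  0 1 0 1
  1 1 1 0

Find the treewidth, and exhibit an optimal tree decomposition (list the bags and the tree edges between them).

Treewidth 2.
Bags: B1 = {1, 2, 4}  B2 = {2, 3, 4}
Tree: B1–B2

The largest bag has 3 vertices, giving width 2; this decomposition certifies tw(G) ≤ 2. On the other hand G contains the 3-clique {1, 2, 4}. A clique must lie in a single bag of any decomposition, so no decomposition can have width below 2. Hence tw(G) = 2 exactly.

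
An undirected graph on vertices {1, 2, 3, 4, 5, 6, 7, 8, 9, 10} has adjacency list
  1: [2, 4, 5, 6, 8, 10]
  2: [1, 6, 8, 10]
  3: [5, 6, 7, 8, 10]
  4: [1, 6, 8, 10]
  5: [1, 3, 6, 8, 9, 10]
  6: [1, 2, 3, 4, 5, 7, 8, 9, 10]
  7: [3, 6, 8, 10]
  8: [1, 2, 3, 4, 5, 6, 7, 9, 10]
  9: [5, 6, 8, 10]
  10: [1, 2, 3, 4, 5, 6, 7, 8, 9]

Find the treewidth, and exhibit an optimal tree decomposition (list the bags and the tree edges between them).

The largest bag has 5 vertices, giving width 4; this decomposition certifies tw(G) ≤ 4. Conversely, {1, 2, 6, 8, 10} is a clique of size 5, and the vertices of any clique must share a bag in every tree decomposition; so some bag has ≥ 5 vertices and tw(G) ≥ 4. Hence tw(G) = 4 exactly.

Treewidth 4.
Bags: B1 = {1, 5, 6, 8, 10}  B2 = {1, 4, 6, 8, 10}  B3 = {5, 6, 8, 9, 10}  B4 = {3, 5, 6, 8, 10}  B5 = {1, 2, 6, 8, 10}  B6 = {3, 6, 7, 8, 10}
Tree: B1–B2, B1–B3, B1–B4, B1–B5, B4–B6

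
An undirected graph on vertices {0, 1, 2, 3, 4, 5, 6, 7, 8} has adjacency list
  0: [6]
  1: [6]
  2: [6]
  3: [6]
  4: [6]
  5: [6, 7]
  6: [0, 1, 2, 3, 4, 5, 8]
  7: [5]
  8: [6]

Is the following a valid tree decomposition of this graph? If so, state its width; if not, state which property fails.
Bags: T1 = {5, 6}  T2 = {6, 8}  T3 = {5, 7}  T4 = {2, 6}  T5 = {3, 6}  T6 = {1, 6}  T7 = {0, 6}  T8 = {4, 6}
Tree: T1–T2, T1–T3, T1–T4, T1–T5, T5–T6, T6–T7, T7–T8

Checking the three conditions: (i) the bags cover all of {0, 1, 2, 3, 4, 5, 6, 7, 8}; (ii) for each edge, some bag contains both endpoints; (iii) the bags containing any fixed vertex form a subtree. All hold, so the decomposition is valid with width 2 − 1 = 1.

Yes; width 1.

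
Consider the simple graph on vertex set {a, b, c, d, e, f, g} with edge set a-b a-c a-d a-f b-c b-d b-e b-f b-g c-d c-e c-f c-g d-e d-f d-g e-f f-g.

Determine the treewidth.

4

A width-4 tree decomposition is:
Bags: B1 = {b, c, d, e, f}  B2 = {b, c, d, f, g}  B3 = {a, b, c, d, f}
Tree: B1–B2, B1–B3
Every bag has size at most 5, so the width is 5 − 1 = 4 and tw(G) ≤ 4. For the lower bound, the 5 vertices {b, c, d, f, g} are pairwise adjacent, and any tree decomposition puts a clique entirely inside one bag — forcing width ≥ 4. Therefore the treewidth is 4.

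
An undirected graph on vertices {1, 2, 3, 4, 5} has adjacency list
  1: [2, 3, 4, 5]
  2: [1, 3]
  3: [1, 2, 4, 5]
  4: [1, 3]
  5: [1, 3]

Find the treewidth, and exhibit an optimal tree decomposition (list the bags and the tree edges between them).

Every bag has size at most 3, so the width is 3 − 1 = 2 and tw(G) ≤ 2. Conversely, {1, 2, 3} is a clique of size 3, and the vertices of any clique must share a bag in every tree decomposition; so some bag has ≥ 3 vertices and tw(G) ≥ 2. The upper and lower bounds meet at 2, so that is the treewidth.

Treewidth 2.
One optimal decomposition is:
Bags: B1 = {1, 3, 4}  B2 = {1, 3, 5}  B3 = {1, 2, 3}
Tree: B1–B2, B2–B3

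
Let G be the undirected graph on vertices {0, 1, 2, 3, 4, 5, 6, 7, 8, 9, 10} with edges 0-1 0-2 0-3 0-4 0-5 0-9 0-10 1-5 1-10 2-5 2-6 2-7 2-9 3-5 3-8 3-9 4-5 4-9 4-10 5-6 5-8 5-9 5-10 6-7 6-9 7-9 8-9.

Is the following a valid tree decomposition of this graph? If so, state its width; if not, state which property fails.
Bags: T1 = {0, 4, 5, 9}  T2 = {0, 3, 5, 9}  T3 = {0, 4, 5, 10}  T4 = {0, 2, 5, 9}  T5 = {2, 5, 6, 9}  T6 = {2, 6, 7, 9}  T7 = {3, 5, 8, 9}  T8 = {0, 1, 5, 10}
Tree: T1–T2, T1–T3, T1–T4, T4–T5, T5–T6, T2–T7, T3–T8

Vertex coverage: the bags together contain {0, 1, 2, 3, 4, 5, 6, 7, 8, 9, 10}, the full vertex set. Edge coverage: each edge of G has both endpoints in at least one bag. Running intersection: for every vertex, the bags containing it form a connected subtree. All three properties hold, so this is a valid tree decomposition of width max|bag| − 1 = 3, and hence tw(G) ≤ 3.

Yes; width 3.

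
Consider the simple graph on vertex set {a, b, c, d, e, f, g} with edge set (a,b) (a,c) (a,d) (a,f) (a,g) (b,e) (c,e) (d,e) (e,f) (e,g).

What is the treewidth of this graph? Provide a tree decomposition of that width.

Each bag holds 3 vertices, so the decomposition has width 2, which upper-bounds the treewidth. The edges e–f–a–g–e form a cycle, so G is not a tree and its treewidth is at least 2. Hence tw(G) = 2 exactly.

Treewidth 2.
One optimal decomposition is:
Bags: B1 = {a, e, f}  B2 = {a, e, g}  B3 = {a, b, e}  B4 = {a, d, e}  B5 = {a, c, e}
Tree: B1–B2, B2–B3, B3–B4, B4–B5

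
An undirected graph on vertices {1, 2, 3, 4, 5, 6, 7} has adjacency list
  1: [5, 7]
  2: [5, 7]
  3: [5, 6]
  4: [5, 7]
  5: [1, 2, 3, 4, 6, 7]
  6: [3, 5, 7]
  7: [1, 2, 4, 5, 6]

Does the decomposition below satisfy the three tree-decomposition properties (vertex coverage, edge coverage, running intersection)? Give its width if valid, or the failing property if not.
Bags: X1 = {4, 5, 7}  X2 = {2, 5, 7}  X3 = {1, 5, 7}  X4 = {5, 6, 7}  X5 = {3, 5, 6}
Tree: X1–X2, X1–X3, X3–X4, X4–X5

Yes; width 2.

Every vertex of G appears in some bag (union = {1, 2, 3, 4, 5, 6, 7}); every edge is covered by a bag; and for each vertex v the set of bags containing v is connected in the bag tree. The decomposition is therefore valid. The largest bag has 3 vertices, so the width is 2.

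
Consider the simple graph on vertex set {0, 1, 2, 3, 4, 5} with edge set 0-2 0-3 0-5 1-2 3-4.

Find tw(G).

A width-1 tree decomposition is:
Bags: B1 = {0, 2}  B2 = {0, 5}  B3 = {0, 3}  B4 = {3, 4}  B5 = {1, 2}
Tree: B1–B2, B1–B3, B3–B4, B1–B5
The largest bag has 2 vertices, giving width 1; this decomposition certifies tw(G) ≤ 1. Any graph with an edge has treewidth ≥ 1, and G has the edge 2–0. Therefore the treewidth is 1.

1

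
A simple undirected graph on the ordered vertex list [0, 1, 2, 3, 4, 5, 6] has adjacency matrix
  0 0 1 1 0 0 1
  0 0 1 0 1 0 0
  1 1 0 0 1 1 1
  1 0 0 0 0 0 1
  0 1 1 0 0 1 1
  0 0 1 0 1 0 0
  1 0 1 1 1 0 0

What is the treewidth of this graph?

A width-2 tree decomposition is:
Bags: B1 = {2, 4, 6}  B2 = {0, 2, 6}  B3 = {0, 3, 6}  B4 = {1, 2, 4}  B5 = {2, 4, 5}
Tree: B1–B2, B2–B3, B1–B4, B1–B5
Each bag holds 3 vertices, so the decomposition has width 2, which upper-bounds the treewidth. For the lower bound, the 3 vertices {0, 2, 6} are pairwise adjacent, and any tree decomposition puts a clique entirely inside one bag — forcing width ≥ 2. Combining the bounds, tw(G) = 2.

2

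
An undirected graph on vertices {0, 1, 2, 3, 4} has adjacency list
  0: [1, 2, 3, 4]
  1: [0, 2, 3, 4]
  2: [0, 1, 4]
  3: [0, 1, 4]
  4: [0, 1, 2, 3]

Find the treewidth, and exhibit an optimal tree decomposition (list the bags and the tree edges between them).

Every bag has size at most 4, so the width is 4 − 1 = 3 and tw(G) ≤ 3. On the other hand G contains the 4-clique {0, 1, 2, 4}. A clique must lie in a single bag of any decomposition, so no decomposition can have width below 3. Therefore the treewidth is 3.

Treewidth 3.
One optimal decomposition is:
Bags: B1 = {0, 1, 3, 4}  B2 = {0, 1, 2, 4}
Tree: B1–B2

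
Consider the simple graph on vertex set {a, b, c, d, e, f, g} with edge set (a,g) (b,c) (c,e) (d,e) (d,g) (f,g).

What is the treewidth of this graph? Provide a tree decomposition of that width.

Treewidth 1.
One optimal decomposition is:
Bags: B1 = {c, e}  B2 = {d, e}  B3 = {d, g}  B4 = {a, g}  B5 = {b, c}  B6 = {f, g}
Tree: B1–B2, B2–B3, B3–B4, B1–B5, B4–B6

Every bag has size at most 2, so the width is 2 − 1 = 1 and tw(G) ≤ 1. Any graph with an edge has treewidth ≥ 1, and G has the edge c–e. Combining the bounds, tw(G) = 1.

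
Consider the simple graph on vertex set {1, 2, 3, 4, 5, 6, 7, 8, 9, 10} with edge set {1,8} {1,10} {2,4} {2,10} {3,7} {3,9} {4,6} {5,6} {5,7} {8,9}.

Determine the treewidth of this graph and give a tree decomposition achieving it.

Every bag has size at most 3, so the width is 3 − 1 = 2 and tw(G) ≤ 2. For the lower bound, G contains the cycle 6–4–2–10–1–8–9–3–7–5–6, so G is not a forest; only forests have treewidth ≤ 1, hence tw(G) ≥ 2. The upper and lower bounds meet at 2, so that is the treewidth.

Treewidth 2.
One such decomposition:
Bags: B1 = {2, 4, 6}  B2 = {2, 6, 10}  B3 = {1, 6, 10}  B4 = {1, 6, 8}  B5 = {6, 8, 9}  B6 = {3, 6, 9}  B7 = {3, 6, 7}  B8 = {5, 6, 7}
Tree: B1–B2, B2–B3, B3–B4, B4–B5, B5–B6, B6–B7, B7–B8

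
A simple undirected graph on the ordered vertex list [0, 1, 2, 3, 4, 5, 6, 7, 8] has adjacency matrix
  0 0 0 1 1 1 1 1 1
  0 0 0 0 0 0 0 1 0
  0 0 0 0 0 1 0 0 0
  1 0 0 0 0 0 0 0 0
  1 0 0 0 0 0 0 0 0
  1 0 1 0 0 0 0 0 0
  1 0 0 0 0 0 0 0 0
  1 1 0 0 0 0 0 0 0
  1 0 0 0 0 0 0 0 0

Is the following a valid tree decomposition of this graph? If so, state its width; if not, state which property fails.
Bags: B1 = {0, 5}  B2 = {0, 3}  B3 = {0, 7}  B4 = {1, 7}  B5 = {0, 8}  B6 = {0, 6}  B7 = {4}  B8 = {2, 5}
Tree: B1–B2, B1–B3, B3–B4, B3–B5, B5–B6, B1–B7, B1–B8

No — edge (0,4) lies in no bag.

A tree decomposition must satisfy three properties: every vertex lies in some bag; for every edge, both endpoints lie together in some bag; and for every vertex, the bags containing it form a connected subtree. Here edge (0,4) lies in no bag, so the decomposition is invalid.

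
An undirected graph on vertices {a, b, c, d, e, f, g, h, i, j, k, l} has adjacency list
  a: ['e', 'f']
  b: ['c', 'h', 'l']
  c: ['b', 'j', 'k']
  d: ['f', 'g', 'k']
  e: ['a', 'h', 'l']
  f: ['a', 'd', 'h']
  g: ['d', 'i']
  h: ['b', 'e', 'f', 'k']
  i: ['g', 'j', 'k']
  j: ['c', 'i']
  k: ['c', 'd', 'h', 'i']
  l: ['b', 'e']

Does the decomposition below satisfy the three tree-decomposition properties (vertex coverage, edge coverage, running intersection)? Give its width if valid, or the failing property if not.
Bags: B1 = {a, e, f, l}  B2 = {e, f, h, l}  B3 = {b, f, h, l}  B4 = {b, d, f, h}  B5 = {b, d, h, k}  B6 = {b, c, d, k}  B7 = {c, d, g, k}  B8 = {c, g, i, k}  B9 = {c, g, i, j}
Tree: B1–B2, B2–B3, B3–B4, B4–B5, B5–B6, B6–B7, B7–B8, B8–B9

Vertex coverage: the bags together contain {a, b, c, d, e, f, g, h, i, j, k, l}, the full vertex set. Edge coverage: each edge of G has both endpoints in at least one bag. Running intersection: for every vertex, the bags containing it form a connected subtree. All three properties hold, so this is a valid tree decomposition of width max|bag| − 1 = 3, and hence tw(G) ≤ 3.

Yes; width 3.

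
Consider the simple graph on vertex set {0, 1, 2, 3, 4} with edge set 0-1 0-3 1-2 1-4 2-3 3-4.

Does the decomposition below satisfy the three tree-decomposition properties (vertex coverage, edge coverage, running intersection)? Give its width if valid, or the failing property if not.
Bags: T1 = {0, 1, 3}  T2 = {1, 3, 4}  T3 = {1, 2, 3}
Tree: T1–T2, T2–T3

Yes; width 2.

Vertex coverage: the bags together contain {0, 1, 2, 3, 4}, the full vertex set. Edge coverage: each edge of G has both endpoints in at least one bag. Running intersection: for every vertex, the bags containing it form a connected subtree. All three properties hold, so this is a valid tree decomposition of width max|bag| − 1 = 2, and hence tw(G) ≤ 2.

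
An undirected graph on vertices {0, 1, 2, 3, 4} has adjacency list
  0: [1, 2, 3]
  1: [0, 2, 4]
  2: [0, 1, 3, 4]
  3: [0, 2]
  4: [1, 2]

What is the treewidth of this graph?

2

A width-2 tree decomposition is:
Bags: B1 = {0, 1, 2}  B2 = {0, 2, 3}  B3 = {1, 2, 4}
Tree: B1–B2, B1–B3
Each bag holds 3 vertices, so the decomposition has width 2, which upper-bounds the treewidth. On the other hand G contains the 3-clique {0, 1, 2}. A clique must lie in a single bag of any decomposition, so no decomposition can have width below 2. Hence tw(G) = 2 exactly.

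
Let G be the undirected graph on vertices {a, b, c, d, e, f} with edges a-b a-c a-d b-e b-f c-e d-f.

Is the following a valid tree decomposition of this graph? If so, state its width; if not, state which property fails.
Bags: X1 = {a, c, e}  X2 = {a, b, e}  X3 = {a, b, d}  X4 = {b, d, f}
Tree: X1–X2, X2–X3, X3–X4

Yes; width 2.

Vertex coverage: the bags together contain {a, b, c, d, e, f}, the full vertex set. Edge coverage: each edge of G has both endpoints in at least one bag. Running intersection: for every vertex, the bags containing it form a connected subtree. All three properties hold, so this is a valid tree decomposition of width max|bag| − 1 = 2, and hence tw(G) ≤ 2.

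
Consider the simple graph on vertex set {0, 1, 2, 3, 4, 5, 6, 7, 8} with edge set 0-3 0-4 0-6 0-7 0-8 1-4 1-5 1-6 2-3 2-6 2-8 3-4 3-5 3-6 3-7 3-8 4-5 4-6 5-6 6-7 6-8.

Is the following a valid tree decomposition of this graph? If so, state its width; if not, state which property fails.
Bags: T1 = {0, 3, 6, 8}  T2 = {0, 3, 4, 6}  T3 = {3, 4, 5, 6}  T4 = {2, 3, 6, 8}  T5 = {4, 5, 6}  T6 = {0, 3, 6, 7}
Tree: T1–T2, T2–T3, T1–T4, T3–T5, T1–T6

No — vertex 1 appears in no bag.

A tree decomposition must satisfy three properties: every vertex lies in some bag; for every edge, both endpoints lie together in some bag; and for every vertex, the bags containing it form a connected subtree. Here vertex 1 appears in no bag, so the decomposition is invalid.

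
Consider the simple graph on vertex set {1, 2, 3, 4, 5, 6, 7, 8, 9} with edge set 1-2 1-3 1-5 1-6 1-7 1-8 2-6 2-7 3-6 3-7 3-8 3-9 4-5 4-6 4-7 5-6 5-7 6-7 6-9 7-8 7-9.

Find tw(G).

3

A width-3 tree decomposition is:
Bags: B1 = {1, 3, 6, 7}  B2 = {1, 5, 6, 7}  B3 = {3, 6, 7, 9}  B4 = {1, 2, 6, 7}  B5 = {4, 5, 6, 7}  B6 = {1, 3, 7, 8}
Tree: B1–B2, B1–B3, B1–B4, B2–B5, B1–B6
The largest bag has 4 vertices, giving width 3; this decomposition certifies tw(G) ≤ 3. On the other hand G contains the 4-clique {1, 3, 7, 8}. A clique must lie in a single bag of any decomposition, so no decomposition can have width below 3. Therefore the treewidth is 3.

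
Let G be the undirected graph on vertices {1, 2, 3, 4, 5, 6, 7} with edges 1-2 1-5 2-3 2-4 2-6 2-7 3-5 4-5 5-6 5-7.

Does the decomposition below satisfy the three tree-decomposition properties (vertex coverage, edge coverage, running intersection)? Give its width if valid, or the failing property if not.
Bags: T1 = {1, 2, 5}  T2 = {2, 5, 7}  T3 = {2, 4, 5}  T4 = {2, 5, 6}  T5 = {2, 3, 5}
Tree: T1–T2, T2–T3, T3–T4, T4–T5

Yes; width 2.

Every vertex of G appears in some bag (union = {1, 2, 3, 4, 5, 6, 7}); every edge is covered by a bag; and for each vertex v the set of bags containing v is connected in the bag tree. The decomposition is therefore valid. The largest bag has 3 vertices, so the width is 2.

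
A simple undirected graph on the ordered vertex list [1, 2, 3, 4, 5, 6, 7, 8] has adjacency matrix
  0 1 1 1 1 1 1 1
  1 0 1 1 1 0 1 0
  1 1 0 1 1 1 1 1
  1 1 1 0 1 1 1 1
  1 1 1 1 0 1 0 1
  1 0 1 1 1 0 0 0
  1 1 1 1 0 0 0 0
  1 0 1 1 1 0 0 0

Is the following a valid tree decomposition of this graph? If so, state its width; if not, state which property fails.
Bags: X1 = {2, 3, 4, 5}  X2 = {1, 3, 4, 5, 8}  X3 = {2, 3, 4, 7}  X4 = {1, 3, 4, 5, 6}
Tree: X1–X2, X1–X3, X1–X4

No — edge (1,2) lies in no bag.

A tree decomposition must satisfy three properties: every vertex lies in some bag; for every edge, both endpoints lie together in some bag; and for every vertex, the bags containing it form a connected subtree. Here edge (1,2) lies in no bag, so the decomposition is invalid.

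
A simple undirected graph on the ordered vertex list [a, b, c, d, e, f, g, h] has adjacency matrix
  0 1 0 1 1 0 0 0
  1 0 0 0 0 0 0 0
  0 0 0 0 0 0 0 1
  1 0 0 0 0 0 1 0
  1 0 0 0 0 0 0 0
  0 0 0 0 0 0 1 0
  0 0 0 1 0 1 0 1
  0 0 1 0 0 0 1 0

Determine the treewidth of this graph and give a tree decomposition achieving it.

Treewidth 1.
One optimal decomposition is:
Bags: B1 = {g, h}  B2 = {d, g}  B3 = {a, d}  B4 = {a, b}  B5 = {a, e}  B6 = {c, h}  B7 = {f, g}
Tree: B1–B2, B2–B3, B3–B4, B4–B5, B1–B6, B2–B7

Each bag holds 2 vertices, so the decomposition has width 1, which upper-bounds the treewidth. Any graph with an edge has treewidth ≥ 1, and G has the edge g–h. Combining the bounds, tw(G) = 1.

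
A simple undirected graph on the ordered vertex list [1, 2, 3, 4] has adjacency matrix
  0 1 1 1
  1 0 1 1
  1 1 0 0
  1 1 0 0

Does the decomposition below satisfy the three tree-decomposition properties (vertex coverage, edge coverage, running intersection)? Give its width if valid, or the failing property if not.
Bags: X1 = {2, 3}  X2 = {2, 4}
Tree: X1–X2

No — vertex 1 appears in no bag.

A tree decomposition must satisfy three properties: every vertex lies in some bag; for every edge, both endpoints lie together in some bag; and for every vertex, the bags containing it form a connected subtree. Here vertex 1 appears in no bag, so the decomposition is invalid.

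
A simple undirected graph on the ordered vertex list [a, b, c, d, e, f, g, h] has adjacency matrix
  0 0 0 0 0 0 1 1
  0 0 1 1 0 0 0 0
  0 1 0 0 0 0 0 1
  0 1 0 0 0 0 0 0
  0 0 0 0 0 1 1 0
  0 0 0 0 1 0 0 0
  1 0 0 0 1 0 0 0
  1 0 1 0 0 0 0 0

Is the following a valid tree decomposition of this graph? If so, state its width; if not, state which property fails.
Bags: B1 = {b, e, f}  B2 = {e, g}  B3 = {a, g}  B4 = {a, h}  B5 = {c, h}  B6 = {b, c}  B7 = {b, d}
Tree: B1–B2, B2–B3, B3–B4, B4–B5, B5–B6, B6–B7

No — bags containing vertex b are not connected in the tree.

A tree decomposition must satisfy three properties: every vertex lies in some bag; for every edge, both endpoints lie together in some bag; and for every vertex, the bags containing it form a connected subtree. Here bags containing vertex b are not connected in the tree, so the decomposition is invalid.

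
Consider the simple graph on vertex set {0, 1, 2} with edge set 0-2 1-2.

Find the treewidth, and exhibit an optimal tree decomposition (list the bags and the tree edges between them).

Treewidth 1.
Bags: B1 = {1, 2}  B2 = {0, 2}
Tree: B1–B2

Every bag has size at most 2, so the width is 2 − 1 = 1 and tw(G) ≤ 1. G has an edge, so its treewidth is at least 1. Therefore the treewidth is 1.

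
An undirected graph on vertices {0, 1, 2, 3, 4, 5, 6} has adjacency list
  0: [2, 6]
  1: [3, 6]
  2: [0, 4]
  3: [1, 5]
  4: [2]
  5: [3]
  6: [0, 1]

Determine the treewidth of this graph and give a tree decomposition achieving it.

Treewidth 1.
One optimal decomposition is:
Bags: B1 = {2, 4}  B2 = {0, 2}  B3 = {0, 6}  B4 = {1, 6}  B5 = {1, 3}  B6 = {3, 5}
Tree: B1–B2, B2–B3, B3–B4, B4–B5, B5–B6

Every bag has size at most 2, so the width is 2 − 1 = 1 and tw(G) ≤ 1. Any graph with an edge has treewidth ≥ 1, and G has the edge 4–2. Therefore the treewidth is 1.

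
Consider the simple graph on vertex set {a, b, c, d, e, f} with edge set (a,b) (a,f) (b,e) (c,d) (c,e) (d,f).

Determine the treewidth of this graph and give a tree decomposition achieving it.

Treewidth 2.
One such decomposition:
Bags: B1 = {a, b, e}  B2 = {a, e, f}  B3 = {d, e, f}  B4 = {c, d, e}
Tree: B1–B2, B2–B3, B3–B4

The largest bag has 3 vertices, giving width 2; this decomposition certifies tw(G) ≤ 2. The edges e–b–a–f–d–c–e form a cycle, so G is not a tree and its treewidth is at least 2. The upper and lower bounds meet at 2, so that is the treewidth.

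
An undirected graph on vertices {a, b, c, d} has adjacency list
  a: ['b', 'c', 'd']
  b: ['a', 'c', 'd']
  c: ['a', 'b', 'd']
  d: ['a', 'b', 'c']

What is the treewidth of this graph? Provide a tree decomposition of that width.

Treewidth 3.
One such decomposition:
Bags: B1 = {a, b, c, d}
Tree: (single bag)

A single bag containing all 4 vertices is trivially a valid decomposition of width 3. Conversely, {a, b, c, d} is a clique of size 4, and the vertices of any clique must share a bag in every tree decomposition; so some bag has ≥ 4 vertices and tw(G) ≥ 3. Combining the bounds, tw(G) = 3.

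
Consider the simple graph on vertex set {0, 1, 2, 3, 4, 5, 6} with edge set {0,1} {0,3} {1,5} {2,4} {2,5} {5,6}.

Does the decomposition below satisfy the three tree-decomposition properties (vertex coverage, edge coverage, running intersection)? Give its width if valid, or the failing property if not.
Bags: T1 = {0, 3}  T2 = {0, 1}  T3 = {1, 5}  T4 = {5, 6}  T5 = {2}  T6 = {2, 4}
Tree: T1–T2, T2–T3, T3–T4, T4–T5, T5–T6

A tree decomposition must satisfy three properties: every vertex lies in some bag; for every edge, both endpoints lie together in some bag; and for every vertex, the bags containing it form a connected subtree. Here edge (5,2) lies in no bag, so the decomposition is invalid.

No — edge (5,2) lies in no bag.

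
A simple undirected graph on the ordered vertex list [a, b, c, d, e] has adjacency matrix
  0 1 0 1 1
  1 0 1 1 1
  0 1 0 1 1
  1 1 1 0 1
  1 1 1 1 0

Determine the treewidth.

A width-3 tree decomposition is:
Bags: B1 = {a, b, d, e}  B2 = {b, c, d, e}
Tree: B1–B2
The largest bag has 4 vertices, giving width 3; this decomposition certifies tw(G) ≤ 3. For the lower bound, the 4 vertices {b, c, d, e} are pairwise adjacent, and any tree decomposition puts a clique entirely inside one bag — forcing width ≥ 3. Hence tw(G) = 3 exactly.

3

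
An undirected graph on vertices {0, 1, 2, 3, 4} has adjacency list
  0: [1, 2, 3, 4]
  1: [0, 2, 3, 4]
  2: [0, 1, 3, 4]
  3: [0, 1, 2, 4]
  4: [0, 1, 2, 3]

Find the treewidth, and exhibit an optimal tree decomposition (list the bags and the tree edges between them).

Treewidth 4.
One optimal decomposition is:
Bags: B1 = {0, 1, 2, 3, 4}
Tree: (single bag)

A single bag containing all 5 vertices is trivially a valid decomposition of width 4. Conversely, {0, 1, 2, 3, 4} is a clique of size 5, and the vertices of any clique must share a bag in every tree decomposition; so some bag has ≥ 5 vertices and tw(G) ≥ 4. Therefore the treewidth is 4.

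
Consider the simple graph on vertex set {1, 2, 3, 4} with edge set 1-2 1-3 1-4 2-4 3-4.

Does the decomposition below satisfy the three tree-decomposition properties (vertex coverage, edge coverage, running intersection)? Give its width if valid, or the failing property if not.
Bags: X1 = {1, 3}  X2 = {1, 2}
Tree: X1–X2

A tree decomposition must satisfy three properties: every vertex lies in some bag; for every edge, both endpoints lie together in some bag; and for every vertex, the bags containing it form a connected subtree. Here vertex 4 appears in no bag, so the decomposition is invalid.

No — vertex 4 appears in no bag.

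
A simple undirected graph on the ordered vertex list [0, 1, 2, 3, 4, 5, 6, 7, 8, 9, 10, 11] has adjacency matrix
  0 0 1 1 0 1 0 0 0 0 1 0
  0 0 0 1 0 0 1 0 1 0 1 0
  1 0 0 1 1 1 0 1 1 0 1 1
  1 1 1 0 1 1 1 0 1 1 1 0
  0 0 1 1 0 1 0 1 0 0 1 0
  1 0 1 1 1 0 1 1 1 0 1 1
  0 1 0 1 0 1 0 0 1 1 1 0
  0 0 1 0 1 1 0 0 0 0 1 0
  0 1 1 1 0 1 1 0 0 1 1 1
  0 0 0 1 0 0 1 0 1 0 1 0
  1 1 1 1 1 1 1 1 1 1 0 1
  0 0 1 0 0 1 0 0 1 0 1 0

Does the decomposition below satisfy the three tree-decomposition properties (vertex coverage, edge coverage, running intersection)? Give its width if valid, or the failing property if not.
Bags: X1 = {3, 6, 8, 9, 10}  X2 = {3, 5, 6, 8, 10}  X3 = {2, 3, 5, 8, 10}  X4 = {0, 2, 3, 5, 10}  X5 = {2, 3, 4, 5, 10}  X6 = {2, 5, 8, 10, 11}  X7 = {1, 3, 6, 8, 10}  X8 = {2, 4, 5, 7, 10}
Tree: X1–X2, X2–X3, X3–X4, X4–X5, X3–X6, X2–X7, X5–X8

Vertex coverage: the bags together contain {0, 1, 2, 3, 4, 5, 6, 7, 8, 9, 10, 11}, the full vertex set. Edge coverage: each edge of G has both endpoints in at least one bag. Running intersection: for every vertex, the bags containing it form a connected subtree. All three properties hold, so this is a valid tree decomposition of width max|bag| − 1 = 4, and hence tw(G) ≤ 4.

Yes; width 4.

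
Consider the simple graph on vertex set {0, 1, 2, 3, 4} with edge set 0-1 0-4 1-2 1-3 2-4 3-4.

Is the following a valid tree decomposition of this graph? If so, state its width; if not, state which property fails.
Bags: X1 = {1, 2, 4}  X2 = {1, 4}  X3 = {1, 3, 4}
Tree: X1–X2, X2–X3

A tree decomposition must satisfy three properties: every vertex lies in some bag; for every edge, both endpoints lie together in some bag; and for every vertex, the bags containing it form a connected subtree. Here vertex 0 appears in no bag, so the decomposition is invalid.

No — vertex 0 appears in no bag.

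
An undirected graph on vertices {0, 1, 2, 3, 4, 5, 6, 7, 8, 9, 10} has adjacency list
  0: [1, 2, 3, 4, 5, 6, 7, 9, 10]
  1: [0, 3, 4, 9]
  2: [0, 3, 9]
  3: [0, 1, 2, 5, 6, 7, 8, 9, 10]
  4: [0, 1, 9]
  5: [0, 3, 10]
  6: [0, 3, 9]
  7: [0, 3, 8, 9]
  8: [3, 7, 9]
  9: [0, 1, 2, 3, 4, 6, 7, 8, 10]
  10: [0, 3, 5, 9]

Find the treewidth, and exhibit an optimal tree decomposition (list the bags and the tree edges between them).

Treewidth 3.
One optimal decomposition is:
Bags: B1 = {0, 3, 9, 10}  B2 = {0, 3, 6, 9}  B3 = {0, 2, 3, 9}  B4 = {0, 3, 5, 10}  B5 = {0, 3, 7, 9}  B6 = {0, 1, 3, 9}  B7 = {3, 7, 8, 9}  B8 = {0, 1, 4, 9}
Tree: B1–B2, B1–B3, B1–B4, B1–B5, B1–B6, B5–B7, B6–B8

Every bag has size at most 4, so the width is 4 − 1 = 3 and tw(G) ≤ 3. For the lower bound, the 4 vertices {0, 1, 3, 9} are pairwise adjacent, and any tree decomposition puts a clique entirely inside one bag — forcing width ≥ 3. Hence tw(G) = 3 exactly.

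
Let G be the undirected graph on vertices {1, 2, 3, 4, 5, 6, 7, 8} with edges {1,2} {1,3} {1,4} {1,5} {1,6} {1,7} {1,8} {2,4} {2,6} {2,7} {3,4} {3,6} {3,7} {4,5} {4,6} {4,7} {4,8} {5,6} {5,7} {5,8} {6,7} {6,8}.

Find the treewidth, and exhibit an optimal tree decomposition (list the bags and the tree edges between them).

Treewidth 4.
Bags: B1 = {1, 4, 5, 6, 8}  B2 = {1, 4, 5, 6, 7}  B3 = {1, 3, 4, 6, 7}  B4 = {1, 2, 4, 6, 7}
Tree: B1–B2, B2–B3, B2–B4

The largest bag has 5 vertices, giving width 4; this decomposition certifies tw(G) ≤ 4. On the other hand G contains the 5-clique {1, 4, 5, 6, 8}. A clique must lie in a single bag of any decomposition, so no decomposition can have width below 4. The upper and lower bounds meet at 4, so that is the treewidth.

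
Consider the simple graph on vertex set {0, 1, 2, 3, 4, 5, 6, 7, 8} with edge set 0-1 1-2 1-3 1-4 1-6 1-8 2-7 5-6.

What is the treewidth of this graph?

A width-1 tree decomposition is:
Bags: B1 = {1, 6}  B2 = {1, 4}  B3 = {1, 3}  B4 = {0, 1}  B5 = {1, 2}  B6 = {2, 7}  B7 = {5, 6}  B8 = {1, 8}
Tree: B1–B2, B2–B3, B2–B4, B1–B5, B5–B6, B1–B7, B1–B8
Every bag has size at most 2, so the width is 2 − 1 = 1 and tw(G) ≤ 1. Any graph with an edge has treewidth ≥ 1, and G has the edge 1–6. Combining the bounds, tw(G) = 1.

1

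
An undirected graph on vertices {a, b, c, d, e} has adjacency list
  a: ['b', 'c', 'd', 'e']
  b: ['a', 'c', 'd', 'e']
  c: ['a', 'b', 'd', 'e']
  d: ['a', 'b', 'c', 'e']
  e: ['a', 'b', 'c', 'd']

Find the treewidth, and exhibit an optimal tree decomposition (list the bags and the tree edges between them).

A single bag containing all 5 vertices is trivially a valid decomposition of width 4. For the lower bound, the 5 vertices {a, b, c, d, e} are pairwise adjacent, and any tree decomposition puts a clique entirely inside one bag — forcing width ≥ 4. Combining the bounds, tw(G) = 4.

Treewidth 4.
One such decomposition:
Bags: B1 = {a, b, c, d, e}
Tree: (single bag)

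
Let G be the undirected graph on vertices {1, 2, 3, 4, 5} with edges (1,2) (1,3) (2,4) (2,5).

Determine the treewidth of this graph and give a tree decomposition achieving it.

Treewidth 1.
Bags: B1 = {1, 2}  B2 = {2, 4}  B3 = {2, 5}  B4 = {1, 3}
Tree: B1–B2, B1–B3, B1–B4

Each bag holds 2 vertices, so the decomposition has width 1, which upper-bounds the treewidth. G has an edge, so its treewidth is at least 1. The upper and lower bounds meet at 1, so that is the treewidth.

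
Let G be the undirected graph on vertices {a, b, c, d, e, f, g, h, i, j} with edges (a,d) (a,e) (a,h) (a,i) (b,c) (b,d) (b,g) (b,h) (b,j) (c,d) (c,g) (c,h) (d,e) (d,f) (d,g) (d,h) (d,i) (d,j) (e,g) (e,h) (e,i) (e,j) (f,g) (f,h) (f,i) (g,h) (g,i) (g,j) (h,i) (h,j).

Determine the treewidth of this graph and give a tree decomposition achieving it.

Treewidth 4.
One optimal decomposition is:
Bags: B1 = {d, e, g, h, j}  B2 = {b, d, g, h, j}  B3 = {d, e, g, h, i}  B4 = {b, c, d, g, h}  B5 = {d, f, g, h, i}  B6 = {a, d, e, h, i}
Tree: B1–B2, B1–B3, B2–B4, B3–B5, B3–B6

Every bag has size at most 5, so the width is 5 − 1 = 4 and tw(G) ≤ 4. On the other hand G contains the 5-clique {d, e, g, h, j}. A clique must lie in a single bag of any decomposition, so no decomposition can have width below 4. The upper and lower bounds meet at 4, so that is the treewidth.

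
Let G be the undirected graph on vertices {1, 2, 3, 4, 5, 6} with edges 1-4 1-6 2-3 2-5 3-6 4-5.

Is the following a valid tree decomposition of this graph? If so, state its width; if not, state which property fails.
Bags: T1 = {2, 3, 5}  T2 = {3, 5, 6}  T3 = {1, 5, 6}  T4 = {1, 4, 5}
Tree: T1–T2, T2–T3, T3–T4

Yes; width 2.

Checking the three conditions: (i) the bags cover all of {1, 2, 3, 4, 5, 6}; (ii) for each edge, some bag contains both endpoints; (iii) the bags containing any fixed vertex form a subtree. All hold, so the decomposition is valid with width 3 − 1 = 2.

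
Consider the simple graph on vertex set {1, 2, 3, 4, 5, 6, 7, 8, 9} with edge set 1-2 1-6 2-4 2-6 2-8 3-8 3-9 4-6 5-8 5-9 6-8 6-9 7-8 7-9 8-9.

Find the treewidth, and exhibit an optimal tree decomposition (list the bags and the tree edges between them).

Every bag has size at most 3, so the width is 3 − 1 = 2 and tw(G) ≤ 2. For the lower bound, the 3 vertices {3, 8, 9} are pairwise adjacent, and any tree decomposition puts a clique entirely inside one bag — forcing width ≥ 2. Hence tw(G) = 2 exactly.

Treewidth 2.
Bags: B1 = {3, 8, 9}  B2 = {6, 8, 9}  B3 = {2, 6, 8}  B4 = {7, 8, 9}  B5 = {2, 4, 6}  B6 = {5, 8, 9}  B7 = {1, 2, 6}
Tree: B1–B2, B2–B3, B1–B4, B3–B5, B1–B6, B5–B7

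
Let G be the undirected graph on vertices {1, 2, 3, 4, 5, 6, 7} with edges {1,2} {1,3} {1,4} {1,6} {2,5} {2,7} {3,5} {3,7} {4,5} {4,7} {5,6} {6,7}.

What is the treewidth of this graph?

3

A width-3 tree decomposition is:
Bags: B1 = {1, 5, 6, 7}  B2 = {1, 3, 5, 7}  B3 = {1, 4, 5, 7}  B4 = {1, 2, 5, 7}
Tree: B1–B2, B2–B3, B3–B4
Each bag holds 4 vertices, so the decomposition has width 3, which upper-bounds the treewidth. For the lower bound: the 4 vertex sets {6,7}, {3,5}, {1}, {4} are disjoint, each induces a connected subgraph, and every pair is joined by at least one edge of G. Contracting each set to a single vertex therefore yields K_{4} as a minor, and since treewidth is minor-monotone, tw(G) ≥ tw(K_{4}) = 3. Combining the bounds, tw(G) = 3.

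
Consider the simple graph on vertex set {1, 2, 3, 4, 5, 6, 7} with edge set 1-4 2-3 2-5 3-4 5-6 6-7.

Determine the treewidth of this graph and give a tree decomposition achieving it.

Treewidth 1.
Bags: B1 = {1, 4}  B2 = {3, 4}  B3 = {2, 3}  B4 = {2, 5}  B5 = {5, 6}  B6 = {6, 7}
Tree: B1–B2, B2–B3, B3–B4, B4–B5, B5–B6

Each bag holds 2 vertices, so the decomposition has width 1, which upper-bounds the treewidth. Any graph with an edge has treewidth ≥ 1, and G has the edge 1–4. Combining the bounds, tw(G) = 1.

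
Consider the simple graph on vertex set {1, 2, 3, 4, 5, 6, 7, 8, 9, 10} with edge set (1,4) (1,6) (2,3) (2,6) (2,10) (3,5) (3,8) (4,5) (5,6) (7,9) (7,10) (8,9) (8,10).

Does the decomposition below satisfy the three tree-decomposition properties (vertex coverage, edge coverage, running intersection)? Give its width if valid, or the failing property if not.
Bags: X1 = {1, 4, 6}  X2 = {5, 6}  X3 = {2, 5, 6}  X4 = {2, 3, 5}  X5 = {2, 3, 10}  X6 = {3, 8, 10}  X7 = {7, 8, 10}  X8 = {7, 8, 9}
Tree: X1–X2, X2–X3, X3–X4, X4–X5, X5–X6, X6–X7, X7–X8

No — edge (4,5) lies in no bag.

A tree decomposition must satisfy three properties: every vertex lies in some bag; for every edge, both endpoints lie together in some bag; and for every vertex, the bags containing it form a connected subtree. Here edge (4,5) lies in no bag, so the decomposition is invalid.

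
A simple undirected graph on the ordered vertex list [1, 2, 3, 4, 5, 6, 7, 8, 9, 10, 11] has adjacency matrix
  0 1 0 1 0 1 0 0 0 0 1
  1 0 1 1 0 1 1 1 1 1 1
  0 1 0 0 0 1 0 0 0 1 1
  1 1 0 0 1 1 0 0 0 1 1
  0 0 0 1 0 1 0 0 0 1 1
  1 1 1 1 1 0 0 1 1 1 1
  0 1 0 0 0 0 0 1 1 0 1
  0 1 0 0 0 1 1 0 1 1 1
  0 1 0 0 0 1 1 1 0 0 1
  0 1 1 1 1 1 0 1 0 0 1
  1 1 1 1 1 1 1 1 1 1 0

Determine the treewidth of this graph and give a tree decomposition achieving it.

Each bag holds 5 vertices, so the decomposition has width 4, which upper-bounds the treewidth. For the lower bound, the 5 vertices {1, 2, 4, 6, 11} are pairwise adjacent, and any tree decomposition puts a clique entirely inside one bag — forcing width ≥ 4. Hence tw(G) = 4 exactly.

Treewidth 4.
Bags: B1 = {4, 5, 6, 10, 11}  B2 = {2, 4, 6, 10, 11}  B3 = {2, 6, 8, 10, 11}  B4 = {2, 6, 8, 9, 11}  B5 = {1, 2, 4, 6, 11}  B6 = {2, 3, 6, 10, 11}  B7 = {2, 7, 8, 9, 11}
Tree: B1–B2, B2–B3, B3–B4, B2–B5, B3–B6, B4–B7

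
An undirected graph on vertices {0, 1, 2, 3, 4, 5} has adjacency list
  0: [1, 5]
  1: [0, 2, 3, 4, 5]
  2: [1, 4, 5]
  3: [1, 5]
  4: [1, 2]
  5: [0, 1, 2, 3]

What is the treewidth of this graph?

2

A width-2 tree decomposition is:
Bags: B1 = {1, 2, 5}  B2 = {1, 2, 4}  B3 = {1, 3, 5}  B4 = {0, 1, 5}
Tree: B1–B2, B1–B3, B3–B4
The largest bag has 3 vertices, giving width 2; this decomposition certifies tw(G) ≤ 2. For the lower bound, the 3 vertices {1, 2, 4} are pairwise adjacent, and any tree decomposition puts a clique entirely inside one bag — forcing width ≥ 2. Hence tw(G) = 2 exactly.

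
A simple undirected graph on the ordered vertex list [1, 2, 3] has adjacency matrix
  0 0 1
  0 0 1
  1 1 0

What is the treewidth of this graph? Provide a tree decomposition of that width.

Treewidth 1.
One optimal decomposition is:
Bags: B1 = {1, 3}  B2 = {2, 3}
Tree: B1–B2

The largest bag has 2 vertices, giving width 1; this decomposition certifies tw(G) ≤ 1. G has an edge, so its treewidth is at least 1. Combining the bounds, tw(G) = 1.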